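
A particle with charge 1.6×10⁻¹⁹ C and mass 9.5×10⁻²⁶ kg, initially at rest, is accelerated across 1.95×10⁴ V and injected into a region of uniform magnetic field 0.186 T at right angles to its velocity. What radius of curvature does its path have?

r ≈ 0.818 m

Acceleration: |q|V = ½mv² ⇒ v = √(2|q|V/m) = √(2·1.6×10⁻¹⁹·1.95×10⁴/9.5×10⁻²⁶) ≈ 2.563×10⁵ m/s.
In the field: r = mv/(|q|B) = (9.5×10⁻²⁶)(2.563×10⁵)/((1.6×10⁻¹⁹)(0.186)) ≈ 0.818 m.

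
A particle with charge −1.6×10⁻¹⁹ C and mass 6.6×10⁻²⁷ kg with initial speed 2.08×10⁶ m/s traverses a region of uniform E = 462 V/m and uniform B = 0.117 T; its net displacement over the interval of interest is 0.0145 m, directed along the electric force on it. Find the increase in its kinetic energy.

The magnetic force is always ⟂ v and does no work; only the electric force changes KE.
ΔKE = F_E · d = |q|E d = (1.6×10⁻¹⁹)(462)(0.0145) ≈ 1.07×10⁻¹⁸ J.

ΔKE ≈ 1.07×10⁻¹⁸ J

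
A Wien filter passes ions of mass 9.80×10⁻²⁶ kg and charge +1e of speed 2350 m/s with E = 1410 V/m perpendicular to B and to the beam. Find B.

B = 0.600 T

Balance of forces in the selector: qE = qvB ⇒ B = E/v.
B = 1410/2350 = 0.600 T.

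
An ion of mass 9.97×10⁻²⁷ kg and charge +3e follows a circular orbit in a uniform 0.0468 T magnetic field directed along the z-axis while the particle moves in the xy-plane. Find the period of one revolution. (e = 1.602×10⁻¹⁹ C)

T ≈ 2.79×10⁻⁶ s

The cyclotron period depends only on m, q, B: T = 2πm/(|q|B).
T = 2π(9.97×10⁻²⁷)/((4.806×10⁻¹⁹)(0.0468)) ≈ 2.79×10⁻⁶ s.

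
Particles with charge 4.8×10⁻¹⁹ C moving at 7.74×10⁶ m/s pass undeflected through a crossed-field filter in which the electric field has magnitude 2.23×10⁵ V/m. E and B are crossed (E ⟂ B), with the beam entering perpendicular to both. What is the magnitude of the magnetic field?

Balance of forces in the selector: qE = qvB ⇒ B = E/v.
B = 2.23×10⁵/7.74×10⁶ = 0.0288 T.

B = 0.0288 T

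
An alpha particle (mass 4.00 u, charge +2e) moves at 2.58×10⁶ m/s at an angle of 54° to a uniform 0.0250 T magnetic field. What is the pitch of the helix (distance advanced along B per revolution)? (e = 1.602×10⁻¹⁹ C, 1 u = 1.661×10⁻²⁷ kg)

p ≈ 7.90 m

v∥ = v cosθ = 2.58×10⁶·cos54° ≈ 1.516×10⁶ m/s.
T = 2πm/(|q|B) = 2π(6.644×10⁻²⁷)/((3.204×10⁻¹⁹)(0.0250)) ≈ 5.212×10⁻⁶ s.
pitch = v∥ T = (1.516×10⁶)(5.212×10⁻⁶) ≈ 7.90 m.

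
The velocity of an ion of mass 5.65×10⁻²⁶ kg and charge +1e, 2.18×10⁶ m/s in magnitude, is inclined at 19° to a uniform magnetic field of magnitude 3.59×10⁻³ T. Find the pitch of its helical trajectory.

p ≈ 1270 m

v∥ = v cosθ = 2.18×10⁶·cos19° ≈ 2.061×10⁶ m/s.
T = 2πm/(|q|B) = 2π(5.65×10⁻²⁶)/((1.602×10⁻¹⁹)(3.59×10⁻³)) ≈ 6.173×10⁻⁴ s.
pitch = v∥ T = (2.061×10⁶)(6.173×10⁻⁴) ≈ 1270 m.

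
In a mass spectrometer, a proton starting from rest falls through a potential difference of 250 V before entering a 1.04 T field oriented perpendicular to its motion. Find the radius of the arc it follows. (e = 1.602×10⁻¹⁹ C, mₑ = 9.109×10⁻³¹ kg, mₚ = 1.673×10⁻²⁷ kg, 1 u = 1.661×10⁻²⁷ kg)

Acceleration: |q|V = ½mv² ⇒ v = √(2|q|V/m) = √(2·1.602×10⁻¹⁹·250/1.673×10⁻²⁷) ≈ 2.188×10⁵ m/s.
In the field: r = mv/(|q|B) = (1.673×10⁻²⁷)(2.188×10⁵)/((1.602×10⁻¹⁹)(1.04)) ≈ 2.20×10⁻³ m.

r ≈ 2.20×10⁻³ m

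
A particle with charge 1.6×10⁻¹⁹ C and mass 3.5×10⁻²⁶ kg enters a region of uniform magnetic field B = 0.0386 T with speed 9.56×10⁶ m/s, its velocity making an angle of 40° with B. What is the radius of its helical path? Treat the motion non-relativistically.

r ≈ 34.8 m

v⊥ = v sinθ = 9.56×10⁶·sin40° ≈ 6.145×10⁶ m/s.
r = m v⊥/(|q|B) = (3.5×10⁻²⁶)(6.145×10⁶)/((1.6×10⁻¹⁹)(0.0386)) ≈ 34.8 m.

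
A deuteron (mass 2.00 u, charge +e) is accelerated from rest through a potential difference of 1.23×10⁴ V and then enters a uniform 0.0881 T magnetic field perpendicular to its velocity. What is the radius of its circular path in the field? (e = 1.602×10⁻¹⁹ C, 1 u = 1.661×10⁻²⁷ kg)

Acceleration: |q|V = ½mv² ⇒ v = √(2|q|V/m) = √(2·1.602×10⁻¹⁹·1.23×10⁴/3.322×10⁻²⁷) ≈ 1.089×10⁶ m/s.
In the field: r = mv/(|q|B) = (3.322×10⁻²⁷)(1.089×10⁶)/((1.602×10⁻¹⁹)(0.0881)) ≈ 0.256 m.

r ≈ 0.256 m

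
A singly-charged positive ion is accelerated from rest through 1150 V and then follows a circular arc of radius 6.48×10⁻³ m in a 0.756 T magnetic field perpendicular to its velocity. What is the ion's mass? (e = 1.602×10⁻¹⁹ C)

Combine |q|V = ½mv² and r = mv/(|q|B): eliminate v to get m = qB²r²/(2V).
m = (1.602×10⁻¹⁹)(0.756)²(6.48×10⁻³)²/(2·1150) ≈ 1.67×10⁻²⁷ kg.

m ≈ 1.67×10⁻²⁷ kg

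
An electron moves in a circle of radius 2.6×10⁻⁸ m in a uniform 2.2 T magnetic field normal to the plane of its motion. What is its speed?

From |q|vB = mv²/r, v = |q|Br/m.
v = (1.602×10⁻¹⁹)(2.2)(2.6×10⁻⁸)/9.109×10⁻³¹ ≈ 1.0×10⁴ m/s.

v ≈ 1.0×10⁴ m/s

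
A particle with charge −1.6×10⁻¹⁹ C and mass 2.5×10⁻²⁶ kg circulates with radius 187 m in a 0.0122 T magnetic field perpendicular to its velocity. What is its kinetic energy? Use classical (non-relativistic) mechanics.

v = |q|Br/m, then KE = ½mv² = (qBr)²/(2m).
v = (1.6×10⁻¹⁹)(0.0122)(187)/2.5×10⁻²⁶ ≈ 1.460×10⁷ m/s.
KE = ½(2.5×10⁻²⁶)(1.460×10⁷)² ≈ 2.66×10⁻¹² J = 1.66×10⁷ eV.

KE ≈ 1.66×10⁷ eV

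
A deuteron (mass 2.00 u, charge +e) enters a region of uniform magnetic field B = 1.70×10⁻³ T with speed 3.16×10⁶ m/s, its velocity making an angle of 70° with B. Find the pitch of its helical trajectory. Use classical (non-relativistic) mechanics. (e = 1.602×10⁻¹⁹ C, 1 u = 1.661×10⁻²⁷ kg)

v∥ = v cosθ = 3.16×10⁶·cos70° ≈ 1.081×10⁶ m/s.
T = 2πm/(|q|B) = 2π(3.322×10⁻²⁷)/((1.602×10⁻¹⁹)(1.70×10⁻³)) ≈ 7.664×10⁻⁵ s.
pitch = v∥ T = (1.081×10⁶)(7.664×10⁻⁵) ≈ 82.8 m.

p ≈ 82.8 m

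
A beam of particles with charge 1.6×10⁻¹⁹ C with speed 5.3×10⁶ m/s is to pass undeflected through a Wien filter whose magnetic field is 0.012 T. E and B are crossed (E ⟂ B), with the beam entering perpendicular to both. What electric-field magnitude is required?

E = 6.4×10⁴ V/m

For straight-line motion qE = qvB, so E = vB.
E = 5.3×10⁶ × 0.012 = 6.4×10⁴ V/m.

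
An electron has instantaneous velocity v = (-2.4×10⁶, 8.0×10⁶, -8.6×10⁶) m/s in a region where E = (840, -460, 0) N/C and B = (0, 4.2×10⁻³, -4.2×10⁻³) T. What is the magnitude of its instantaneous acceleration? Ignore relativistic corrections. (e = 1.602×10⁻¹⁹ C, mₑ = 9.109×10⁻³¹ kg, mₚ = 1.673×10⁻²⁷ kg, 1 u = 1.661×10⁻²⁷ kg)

|a| ≈ 2.63×10¹⁵ m/s²

v×B = (2520, -1.01×10⁴, -1.01×10⁴) N/C.
E + v×B = (3360, -1.05×10⁴, -1.01×10⁴) N/C.
F = q(E + v×B) = (−1.602×10⁻¹⁹ C)·(3360, -1.05×10⁴, -1.01×10⁴) = (-5.38×10⁻¹⁶, 1.69×10⁻¹⁵, 1.61×10⁻¹⁵) N.
|a| = |F|/m = 2.398×10⁻¹⁵/9.109×10⁻³¹ ≈ 2.63×10¹⁵ m/s².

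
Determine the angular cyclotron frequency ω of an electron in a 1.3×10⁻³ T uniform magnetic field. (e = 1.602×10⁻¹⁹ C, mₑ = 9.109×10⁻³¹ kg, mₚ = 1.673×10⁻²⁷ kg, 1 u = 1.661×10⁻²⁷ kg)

ω ≈ 2.3×10⁸ rad/s

ω = |q|B/m.
ω = (1.602×10⁻¹⁹)(1.3×10⁻³)/9.109×10⁻³¹ ≈ 2.3×10⁸ rad/s.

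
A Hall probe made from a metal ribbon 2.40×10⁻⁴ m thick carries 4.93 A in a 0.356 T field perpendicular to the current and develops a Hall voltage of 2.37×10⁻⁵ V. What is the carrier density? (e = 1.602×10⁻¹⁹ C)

n ≈ 1.93×10²⁷ m⁻³

From V_H = IB/(n e t), n = IB/(V_H e t).
n = (4.93)(0.356)/((2.37×10⁻⁵)(1.602×10⁻¹⁹)(2.40×10⁻⁴)) ≈ 1.93×10²⁷ m⁻³.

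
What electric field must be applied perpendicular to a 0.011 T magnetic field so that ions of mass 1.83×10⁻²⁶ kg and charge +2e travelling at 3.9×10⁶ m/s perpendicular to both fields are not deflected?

E = 4.3×10⁴ V/m

For straight-line motion qE = qvB, so E = vB.
E = 3.9×10⁶ × 0.011 = 4.3×10⁴ V/m.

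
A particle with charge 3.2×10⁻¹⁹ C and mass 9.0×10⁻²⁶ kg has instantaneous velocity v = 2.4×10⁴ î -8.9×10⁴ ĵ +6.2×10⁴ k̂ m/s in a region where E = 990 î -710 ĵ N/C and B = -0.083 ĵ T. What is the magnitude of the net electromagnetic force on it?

|F| ≈ 2.08×10⁻¹⁵ N

v×B = (5150, 0, -1990) N/C.
E + v×B = (6140, -710, -1990) N/C.
F = q(E + v×B) = (3.2×10⁻¹⁹ C)·(6140, -710, -1990) = (1.96×10⁻¹⁵, -2.27×10⁻¹⁶, -6.37×10⁻¹⁶) N.
|F| = 2.08×10⁻¹⁵ N.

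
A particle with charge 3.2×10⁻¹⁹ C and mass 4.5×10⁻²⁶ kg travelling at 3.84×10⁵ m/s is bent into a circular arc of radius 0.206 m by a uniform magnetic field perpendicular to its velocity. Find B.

From |q|vB = mv²/r, B = mv/(|q|r).
B = (4.5×10⁻²⁶)(3.84×10⁵)/((3.2×10⁻¹⁹)(0.206)) ≈ 0.262 T.

B ≈ 0.262 T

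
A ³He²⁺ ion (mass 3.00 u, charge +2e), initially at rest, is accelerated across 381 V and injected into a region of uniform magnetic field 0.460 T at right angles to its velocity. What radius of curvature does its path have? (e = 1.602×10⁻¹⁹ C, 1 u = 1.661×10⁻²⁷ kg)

r ≈ 7.48×10⁻³ m

Acceleration: |q|V = ½mv² ⇒ v = √(2|q|V/m) = √(2·3.204×10⁻¹⁹·381/4.983×10⁻²⁷) ≈ 2.213×10⁵ m/s.
In the field: r = mv/(|q|B) = (4.983×10⁻²⁷)(2.213×10⁵)/((3.204×10⁻¹⁹)(0.460)) ≈ 7.48×10⁻³ m.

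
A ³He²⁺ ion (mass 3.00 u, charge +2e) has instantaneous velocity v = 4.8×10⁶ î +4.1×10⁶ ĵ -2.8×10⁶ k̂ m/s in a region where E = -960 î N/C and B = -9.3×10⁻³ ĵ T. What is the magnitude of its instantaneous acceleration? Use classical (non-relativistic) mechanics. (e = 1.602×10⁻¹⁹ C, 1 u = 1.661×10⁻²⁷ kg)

v×B = (-2.60×10⁴, 0, -4.46×10⁴) N/C.
E + v×B = (-2.70×10⁴, 0, -4.46×10⁴) N/C.
F = q(E + v×B) = (3.204×10⁻¹⁹ C)·(-2.70×10⁴, 0, -4.46×10⁴) = (-8.65×10⁻¹⁵, 0, -1.43×10⁻¹⁴) N.
|a| = |F|/m = 1.672×10⁻¹⁴/4.983×10⁻²⁷ ≈ 3.35×10¹² m/s².

|a| ≈ 3.35×10¹² m/s²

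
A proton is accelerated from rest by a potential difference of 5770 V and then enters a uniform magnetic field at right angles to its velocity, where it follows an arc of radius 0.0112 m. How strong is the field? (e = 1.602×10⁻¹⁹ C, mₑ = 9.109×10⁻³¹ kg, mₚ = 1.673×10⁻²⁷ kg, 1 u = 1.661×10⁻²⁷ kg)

B ≈ 0.980 T

v = √(2|q|V/m) = √(2·1.602×10⁻¹⁹·5770/1.673×10⁻²⁷) ≈ 1.051×10⁶ m/s.
B = mv/(|q|r) = (1.673×10⁻²⁷)(1.051×10⁶)/((1.602×10⁻¹⁹)(0.0112)) ≈ 0.980 T.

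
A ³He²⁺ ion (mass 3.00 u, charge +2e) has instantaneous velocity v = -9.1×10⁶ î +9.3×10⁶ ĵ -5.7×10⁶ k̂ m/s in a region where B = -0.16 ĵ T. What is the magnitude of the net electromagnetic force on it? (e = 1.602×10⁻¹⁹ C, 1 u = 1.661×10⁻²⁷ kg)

|F| ≈ 5.50×10⁻¹³ N

v×B = (-9.12×10⁵, 0, 1.46×10⁶) N/C.
F = q v×B = (3.204×10⁻¹⁹ C)·(-9.12×10⁵, 0, 1.46×10⁶) = (-2.92×10⁻¹³, 0, 4.67×10⁻¹³) N.
|F| = 5.50×10⁻¹³ N.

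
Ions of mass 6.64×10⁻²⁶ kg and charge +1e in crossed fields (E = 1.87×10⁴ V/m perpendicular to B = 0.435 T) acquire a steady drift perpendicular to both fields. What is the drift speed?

v_d ≈ 4.30×10⁴ m/s

The steady drift has the magnetic force balancing the electric force, so v_d = E/B.
v_d = 1.87×10⁴/0.435 = 4.30×10⁴ m/s.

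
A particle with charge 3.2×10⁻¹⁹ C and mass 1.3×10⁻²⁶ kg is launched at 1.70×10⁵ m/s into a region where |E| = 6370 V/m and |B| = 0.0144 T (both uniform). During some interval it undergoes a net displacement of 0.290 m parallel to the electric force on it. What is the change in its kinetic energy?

The magnetic force is always ⟂ v and does no work; only the electric force changes KE.
ΔKE = F_E · d = |q|E d = (3.2×10⁻¹⁹)(6370)(0.290) ≈ 5.91×10⁻¹⁶ J.

ΔKE ≈ 5.91×10⁻¹⁶ J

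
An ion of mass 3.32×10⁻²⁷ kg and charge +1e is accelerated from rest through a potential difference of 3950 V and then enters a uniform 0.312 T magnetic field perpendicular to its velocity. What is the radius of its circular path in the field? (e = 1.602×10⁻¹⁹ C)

Acceleration: |q|V = ½mv² ⇒ v = √(2|q|V/m) = √(2·1.602×10⁻¹⁹·3950/3.32×10⁻²⁷) ≈ 6.174×10⁵ m/s.
In the field: r = mv/(|q|B) = (3.32×10⁻²⁷)(6.174×10⁵)/((1.602×10⁻¹⁹)(0.312)) ≈ 0.0410 m.

r ≈ 0.0410 m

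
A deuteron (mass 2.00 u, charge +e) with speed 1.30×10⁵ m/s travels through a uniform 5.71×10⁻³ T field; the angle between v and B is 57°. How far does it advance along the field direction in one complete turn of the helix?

p ≈ 1.62 m

v∥ = v cosθ = 1.30×10⁵·cos57° ≈ 7.080×10⁴ m/s.
T = 2πm/(|q|B) = 2π(3.322×10⁻²⁷)/((1.602×10⁻¹⁹)(5.71×10⁻³)) ≈ 2.282×10⁻⁵ s.
pitch = v∥ T = (7.080×10⁴)(2.282×10⁻⁵) ≈ 1.62 m.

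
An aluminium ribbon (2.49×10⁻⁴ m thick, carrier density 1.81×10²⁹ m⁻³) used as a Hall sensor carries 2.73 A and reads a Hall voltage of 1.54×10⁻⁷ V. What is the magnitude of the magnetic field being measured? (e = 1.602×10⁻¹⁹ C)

B ≈ 0.407 T

From V_H = IB/(n e t), B = V_H n e t / I.
B = (1.54×10⁻⁷)(1.81×10²⁹)(1.602×10⁻¹⁹)(2.49×10⁻⁴)/2.73 ≈ 0.407 T.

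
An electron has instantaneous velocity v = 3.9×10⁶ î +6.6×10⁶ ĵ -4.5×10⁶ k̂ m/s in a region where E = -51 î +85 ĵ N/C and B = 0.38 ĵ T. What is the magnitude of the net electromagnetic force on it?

v×B = (1.71×10⁶, 0, 1.48×10⁶) N/C.
E + v×B = (1.71×10⁶, 85.0, 1.48×10⁶) N/C.
F = q(E + v×B) = (−1.602×10⁻¹⁹ C)·(1.71×10⁶, 85.0, 1.48×10⁶) = (-2.74×10⁻¹³, -1.36×10⁻¹⁷, -2.37×10⁻¹³) N.
|F| = 3.63×10⁻¹³ N.

|F| ≈ 3.63×10⁻¹³ N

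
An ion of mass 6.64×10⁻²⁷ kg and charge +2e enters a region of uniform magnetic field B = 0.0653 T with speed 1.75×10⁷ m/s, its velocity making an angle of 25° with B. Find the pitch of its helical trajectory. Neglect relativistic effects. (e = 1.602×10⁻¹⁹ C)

v∥ = v cosθ = 1.75×10⁷·cos25° ≈ 1.586×10⁷ m/s.
T = 2πm/(|q|B) = 2π(6.64×10⁻²⁷)/((3.204×10⁻¹⁹)(0.0653)) ≈ 1.994×10⁻⁶ s.
pitch = v∥ T = (1.586×10⁷)(1.994×10⁻⁶) ≈ 31.6 m.

p ≈ 31.6 m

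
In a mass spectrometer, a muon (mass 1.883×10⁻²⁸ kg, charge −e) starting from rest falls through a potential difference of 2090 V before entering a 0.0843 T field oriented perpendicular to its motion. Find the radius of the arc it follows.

r ≈ 0.0263 m

Acceleration: |q|V = ½mv² ⇒ v = √(2|q|V/m) = √(2·1.602×10⁻¹⁹·2090/1.883×10⁻²⁸) ≈ 1.886×10⁶ m/s.
In the field: r = mv/(|q|B) = (1.883×10⁻²⁸)(1.886×10⁶)/((1.602×10⁻¹⁹)(0.0843)) ≈ 0.0263 m.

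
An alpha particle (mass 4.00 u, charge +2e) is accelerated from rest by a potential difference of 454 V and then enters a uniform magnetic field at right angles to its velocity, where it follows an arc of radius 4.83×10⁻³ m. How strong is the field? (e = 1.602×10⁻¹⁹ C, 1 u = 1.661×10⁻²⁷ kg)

B ≈ 0.898 T

v = √(2|q|V/m) = √(2·3.204×10⁻¹⁹·454/6.644×10⁻²⁷) ≈ 2.093×10⁵ m/s.
B = mv/(|q|r) = (6.644×10⁻²⁷)(2.093×10⁵)/((3.204×10⁻¹⁹)(4.83×10⁻³)) ≈ 0.898 T.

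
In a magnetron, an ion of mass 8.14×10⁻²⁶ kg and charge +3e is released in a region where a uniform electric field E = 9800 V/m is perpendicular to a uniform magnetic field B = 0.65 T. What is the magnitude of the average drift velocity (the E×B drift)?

The steady drift has the magnetic force balancing the electric force, so v_d = E/B.
v_d = 9800/0.65 = 1.5×10⁴ m/s.

v_d ≈ 1.5×10⁴ m/s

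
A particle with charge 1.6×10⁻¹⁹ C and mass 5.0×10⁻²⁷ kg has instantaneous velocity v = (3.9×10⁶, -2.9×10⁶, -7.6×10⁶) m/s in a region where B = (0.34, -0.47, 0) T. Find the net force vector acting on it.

v×B = (-3.57×10⁶, -2.58×10⁶, -8.47×10⁵) N/C.
F = q v×B = (1.6×10⁻¹⁹ C)·(-3.57×10⁶, -2.58×10⁶, -8.47×10⁵) = (-5.72×10⁻¹³, -4.13×10⁻¹³, -1.36×10⁻¹³) N.

F ≈ (-5.72×10⁻¹³, -4.13×10⁻¹³, -1.36×10⁻¹³) N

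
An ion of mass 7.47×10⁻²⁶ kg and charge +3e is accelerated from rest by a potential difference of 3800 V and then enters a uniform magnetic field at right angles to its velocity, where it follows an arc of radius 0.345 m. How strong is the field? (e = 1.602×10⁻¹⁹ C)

v = √(2|q|V/m) = √(2·4.806×10⁻¹⁹·3800/7.47×10⁻²⁶) ≈ 2.211×10⁵ m/s.
B = mv/(|q|r) = (7.47×10⁻²⁶)(2.211×10⁵)/((4.806×10⁻¹⁹)(0.345)) ≈ 0.0996 T.

B ≈ 0.0996 T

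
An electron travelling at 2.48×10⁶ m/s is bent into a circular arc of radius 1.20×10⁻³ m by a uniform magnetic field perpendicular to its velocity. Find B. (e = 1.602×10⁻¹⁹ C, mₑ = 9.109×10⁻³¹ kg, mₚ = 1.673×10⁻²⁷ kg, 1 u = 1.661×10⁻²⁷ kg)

B ≈ 0.0118 T

From |q|vB = mv²/r, B = mv/(|q|r).
B = (9.109×10⁻³¹)(2.48×10⁶)/((1.602×10⁻¹⁹)(1.20×10⁻³)) ≈ 0.0118 T.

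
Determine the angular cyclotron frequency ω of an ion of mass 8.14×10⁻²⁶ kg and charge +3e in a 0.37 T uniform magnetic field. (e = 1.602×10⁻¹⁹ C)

ω ≈ 2.2×10⁶ rad/s

ω = |q|B/m.
ω = (4.806×10⁻¹⁹)(0.37)/8.14×10⁻²⁶ ≈ 2.2×10⁶ rad/s.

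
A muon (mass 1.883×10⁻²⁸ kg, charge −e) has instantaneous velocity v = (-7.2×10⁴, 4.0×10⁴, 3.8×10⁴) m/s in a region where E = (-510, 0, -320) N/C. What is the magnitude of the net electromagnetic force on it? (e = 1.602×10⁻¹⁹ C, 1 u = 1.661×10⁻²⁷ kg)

|F| ≈ 9.65×10⁻¹⁷ N

Only an electric field acts, so F = qE = (−1.602×10⁻¹⁹ C)·(-510, 0, -320) = (8.17×10⁻¹⁷, 0, 5.13×10⁻¹⁷) N.
|F| = 9.65×10⁻¹⁷ N.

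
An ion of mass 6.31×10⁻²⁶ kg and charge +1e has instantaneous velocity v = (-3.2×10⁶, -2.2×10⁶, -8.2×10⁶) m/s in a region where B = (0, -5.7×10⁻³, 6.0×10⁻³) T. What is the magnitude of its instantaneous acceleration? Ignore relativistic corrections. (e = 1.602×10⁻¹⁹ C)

v×B = (-5.99×10⁴, 1.92×10⁴, 1.82×10⁴) N/C.
F = q v×B = (1.602×10⁻¹⁹ C)·(-5.99×10⁴, 1.92×10⁴, 1.82×10⁴) = (-9.60×10⁻¹⁵, 3.08×10⁻¹⁵, 2.92×10⁻¹⁵) N.
|a| = |F|/m = 1.050×10⁻¹⁴/6.31×10⁻²⁶ ≈ 1.66×10¹¹ m/s².

|a| ≈ 1.66×10¹¹ m/s²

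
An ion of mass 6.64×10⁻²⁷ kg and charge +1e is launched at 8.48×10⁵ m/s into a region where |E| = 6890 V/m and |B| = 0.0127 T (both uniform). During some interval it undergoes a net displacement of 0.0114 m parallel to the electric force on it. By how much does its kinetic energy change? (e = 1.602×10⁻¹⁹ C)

The magnetic force is always ⟂ v and does no work; only the electric force changes KE.
ΔKE = F_E · d = |q|E d = (1.602×10⁻¹⁹)(6890)(0.0114) ≈ 1.26×10⁻¹⁷ J.

ΔKE ≈ 1.26×10⁻¹⁷ J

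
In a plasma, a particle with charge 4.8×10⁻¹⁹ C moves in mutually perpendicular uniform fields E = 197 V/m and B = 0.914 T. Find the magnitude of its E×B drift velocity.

v_d ≈ 216 m/s

In crossed fields the guiding centre drifts at v_d = |E×B|/B² = E/B, independent of charge and mass.
v_d = 197/0.914 = 216 m/s.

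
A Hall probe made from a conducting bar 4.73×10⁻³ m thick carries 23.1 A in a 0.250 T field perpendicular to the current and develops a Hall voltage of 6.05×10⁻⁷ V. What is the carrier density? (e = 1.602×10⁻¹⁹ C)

n ≈ 1.26×10²⁸ m⁻³

From V_H = IB/(n e t), n = IB/(V_H e t).
n = (23.1)(0.250)/((6.05×10⁻⁷)(1.602×10⁻¹⁹)(4.73×10⁻³)) ≈ 1.26×10²⁸ m⁻³.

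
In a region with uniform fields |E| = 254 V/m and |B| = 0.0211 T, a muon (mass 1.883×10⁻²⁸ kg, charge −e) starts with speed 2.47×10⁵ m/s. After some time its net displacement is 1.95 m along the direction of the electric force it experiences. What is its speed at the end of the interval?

v_f ≈ 9.51×10⁵ m/s

B does no work; ΔKE = |q|E d.
½mv_f² = ½mv₀² + |q|Ed = ½(1.883×10⁻²⁸)(2.47×10⁵)² + (1.602×10⁻¹⁹)(254)(1.95) ≈ 5.744×10⁻¹⁸ J + 7.935×10⁻¹⁷ J ≈ 8.509×10⁻¹⁷ J.
v_f = √(2·8.509×10⁻¹⁷/1.883×10⁻²⁸) ≈ 9.51×10⁵ m/s.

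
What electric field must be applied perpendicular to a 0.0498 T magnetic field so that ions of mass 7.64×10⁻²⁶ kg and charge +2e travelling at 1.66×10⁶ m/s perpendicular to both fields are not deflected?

For straight-line motion qE = qvB, so E = vB.
E = 1.66×10⁶ × 0.0498 = 8.27×10⁴ V/m.

E = 8.27×10⁴ V/m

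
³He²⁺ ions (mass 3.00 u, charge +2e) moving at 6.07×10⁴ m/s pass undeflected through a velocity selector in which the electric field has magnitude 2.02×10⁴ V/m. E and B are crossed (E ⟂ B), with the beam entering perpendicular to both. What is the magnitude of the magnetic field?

Balance of forces in the selector: qE = qvB ⇒ B = E/v.
B = 2.02×10⁴/6.07×10⁴ = 0.333 T.

B = 0.333 T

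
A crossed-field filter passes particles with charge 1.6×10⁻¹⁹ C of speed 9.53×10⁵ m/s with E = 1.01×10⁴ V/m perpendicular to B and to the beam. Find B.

B = 0.0106 T

Balance of forces in the selector: qE = qvB ⇒ B = E/v.
B = 1.01×10⁴/9.53×10⁵ = 0.0106 T.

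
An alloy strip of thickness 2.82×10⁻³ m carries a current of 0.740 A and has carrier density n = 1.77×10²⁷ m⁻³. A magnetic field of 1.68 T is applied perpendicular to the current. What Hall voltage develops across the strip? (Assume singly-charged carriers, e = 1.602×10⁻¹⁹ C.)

V_H = IB/(n e t).
V_H = (0.740)(1.68)/((1.77×10²⁷)(1.602×10⁻¹⁹)(2.82×10⁻³)) ≈ 1.55×10⁻⁶ V.

V_H ≈ 1.55×10⁻⁶ V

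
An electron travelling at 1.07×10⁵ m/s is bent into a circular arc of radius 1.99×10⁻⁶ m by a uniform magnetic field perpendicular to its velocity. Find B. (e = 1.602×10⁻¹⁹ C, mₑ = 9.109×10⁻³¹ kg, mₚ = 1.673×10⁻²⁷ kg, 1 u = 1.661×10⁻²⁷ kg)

From |q|vB = mv²/r, B = mv/(|q|r).
B = (9.109×10⁻³¹)(1.07×10⁵)/((1.602×10⁻¹⁹)(1.99×10⁻⁶)) ≈ 0.306 T.

B ≈ 0.306 T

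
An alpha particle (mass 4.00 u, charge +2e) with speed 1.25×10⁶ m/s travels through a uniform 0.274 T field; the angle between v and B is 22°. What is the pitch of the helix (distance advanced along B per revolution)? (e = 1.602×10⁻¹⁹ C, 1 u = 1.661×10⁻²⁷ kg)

v∥ = v cosθ = 1.25×10⁶·cos22° ≈ 1.159×10⁶ m/s.
T = 2πm/(|q|B) = 2π(6.644×10⁻²⁷)/((3.204×10⁻¹⁹)(0.274)) ≈ 4.755×10⁻⁷ s.
pitch = v∥ T = (1.159×10⁶)(4.755×10⁻⁷) ≈ 0.551 m.

p ≈ 0.551 m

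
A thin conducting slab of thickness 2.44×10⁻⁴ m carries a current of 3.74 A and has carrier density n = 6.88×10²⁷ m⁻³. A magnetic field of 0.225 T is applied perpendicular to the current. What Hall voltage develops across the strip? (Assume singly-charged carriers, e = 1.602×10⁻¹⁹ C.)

V_H ≈ 3.13×10⁻⁶ V

V_H = IB/(n e t).
V_H = (3.74)(0.225)/((6.88×10²⁷)(1.602×10⁻¹⁹)(2.44×10⁻⁴)) ≈ 3.13×10⁻⁶ V.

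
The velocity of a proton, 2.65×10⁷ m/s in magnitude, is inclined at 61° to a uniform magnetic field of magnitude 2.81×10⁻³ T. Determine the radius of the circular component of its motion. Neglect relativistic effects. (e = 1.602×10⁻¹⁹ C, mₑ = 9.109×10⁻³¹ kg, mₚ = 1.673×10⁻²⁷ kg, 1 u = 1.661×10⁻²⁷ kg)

v⊥ = v sinθ = 2.65×10⁷·sin61° ≈ 2.318×10⁷ m/s.
r = m v⊥/(|q|B) = (1.673×10⁻²⁷)(2.318×10⁷)/((1.602×10⁻¹⁹)(2.81×10⁻³)) ≈ 86.1 m.

r ≈ 86.1 m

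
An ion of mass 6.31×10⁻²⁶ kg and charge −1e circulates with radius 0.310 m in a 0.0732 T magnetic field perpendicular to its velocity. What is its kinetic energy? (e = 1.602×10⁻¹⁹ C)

KE ≈ 1.05×10⁻¹⁶ J

v = |q|Br/m, then KE = ½mv² = (qBr)²/(2m).
v = (1.602×10⁻¹⁹)(0.0732)(0.310)/6.31×10⁻²⁶ ≈ 5.761×10⁴ m/s.
KE = ½(6.31×10⁻²⁶)(5.761×10⁴)² ≈ 1.05×10⁻¹⁶ J.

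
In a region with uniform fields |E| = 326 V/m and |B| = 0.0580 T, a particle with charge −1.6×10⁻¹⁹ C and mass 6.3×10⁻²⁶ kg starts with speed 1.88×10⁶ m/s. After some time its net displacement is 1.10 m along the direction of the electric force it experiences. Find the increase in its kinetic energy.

The magnetic force is always ⟂ v and does no work; only the electric force changes KE.
ΔKE = F_E · d = |q|E d = (1.6×10⁻¹⁹)(326)(1.10) ≈ 5.74×10⁻¹⁷ J.

ΔKE ≈ 5.74×10⁻¹⁷ J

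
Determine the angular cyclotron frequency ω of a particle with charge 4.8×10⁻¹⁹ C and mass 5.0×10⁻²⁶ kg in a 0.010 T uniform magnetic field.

ω = |q|B/m.
ω = (4.8×10⁻¹⁹)(0.010)/5.0×10⁻²⁶ ≈ 9.6×10⁴ rad/s.

ω ≈ 9.6×10⁴ rad/s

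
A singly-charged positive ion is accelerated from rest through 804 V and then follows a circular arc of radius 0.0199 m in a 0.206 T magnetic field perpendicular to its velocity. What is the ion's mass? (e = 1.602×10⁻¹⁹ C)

Combine |q|V = ½mv² and r = mv/(|q|B): eliminate v to get m = qB²r²/(2V).
m = (1.602×10⁻¹⁹)(0.206)²(0.0199)²/(2·804) ≈ 1.67×10⁻²⁷ kg.

m ≈ 1.67×10⁻²⁷ kg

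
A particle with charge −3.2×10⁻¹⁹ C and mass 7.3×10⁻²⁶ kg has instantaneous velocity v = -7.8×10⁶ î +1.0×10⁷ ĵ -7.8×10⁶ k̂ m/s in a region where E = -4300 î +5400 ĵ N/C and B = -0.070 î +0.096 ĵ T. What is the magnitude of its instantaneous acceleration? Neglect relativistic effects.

|a| ≈ 4.07×10¹² m/s²

v×B = (7.49×10⁵, 5.46×10⁵, -4.88×10⁴) N/C.
E + v×B = (7.44×10⁵, 5.51×10⁵, -4.88×10⁴) N/C.
F = q(E + v×B) = (−3.2×10⁻¹⁹ C)·(7.44×10⁵, 5.51×10⁵, -4.88×10⁴) = (-2.38×10⁻¹³, -1.76×10⁻¹³, 1.56×10⁻¹⁴) N.
|a| = |F|/m = 2.969×10⁻¹³/7.3×10⁻²⁶ ≈ 4.07×10¹² m/s².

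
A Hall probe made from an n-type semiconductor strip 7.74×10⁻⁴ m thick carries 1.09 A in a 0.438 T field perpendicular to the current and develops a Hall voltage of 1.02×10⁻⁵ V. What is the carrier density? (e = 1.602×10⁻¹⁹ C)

n ≈ 3.77×10²⁶ m⁻³

From V_H = IB/(n e t), n = IB/(V_H e t).
n = (1.09)(0.438)/((1.02×10⁻⁵)(1.602×10⁻¹⁹)(7.74×10⁻⁴)) ≈ 3.77×10²⁶ m⁻³.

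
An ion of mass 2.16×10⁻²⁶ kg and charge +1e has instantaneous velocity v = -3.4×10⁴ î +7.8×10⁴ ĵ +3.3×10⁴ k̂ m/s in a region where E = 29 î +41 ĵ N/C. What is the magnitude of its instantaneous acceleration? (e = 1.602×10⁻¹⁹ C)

Only an electric field acts, so F = qE = (1.602×10⁻¹⁹ C)·(29.0, 41.0, 0) = (4.65×10⁻¹⁸, 6.57×10⁻¹⁸, 0) N.
|a| = |F|/m = 8.045×10⁻¹⁸/2.16×10⁻²⁶ ≈ 3.72×10⁸ m/s².

|a| ≈ 3.72×10⁸ m/s²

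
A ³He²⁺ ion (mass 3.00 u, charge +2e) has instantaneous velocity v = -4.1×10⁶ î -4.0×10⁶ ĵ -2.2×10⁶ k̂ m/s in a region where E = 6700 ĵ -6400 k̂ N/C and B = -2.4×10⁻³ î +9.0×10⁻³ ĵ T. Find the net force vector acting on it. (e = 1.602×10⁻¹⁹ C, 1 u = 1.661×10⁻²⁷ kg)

F ≈ (6.34×10⁻¹⁵, 3.84×10⁻¹⁵, -1.69×10⁻¹⁴) N

v×B = (1.98×10⁴, 5280, -4.65×10⁴) N/C.
E + v×B = (1.98×10⁴, 1.20×10⁴, -5.29×10⁴) N/C.
F = q(E + v×B) = (3.204×10⁻¹⁹ C)·(1.98×10⁴, 1.20×10⁴, -5.29×10⁴) = (6.34×10⁻¹⁵, 3.84×10⁻¹⁵, -1.69×10⁻¹⁴) N.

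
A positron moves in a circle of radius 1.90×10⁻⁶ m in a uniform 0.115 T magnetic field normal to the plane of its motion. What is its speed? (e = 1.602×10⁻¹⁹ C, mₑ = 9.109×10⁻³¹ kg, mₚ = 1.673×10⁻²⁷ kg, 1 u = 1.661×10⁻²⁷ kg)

From |q|vB = mv²/r, v = |q|Br/m.
v = (1.602×10⁻¹⁹)(0.115)(1.90×10⁻⁶)/9.109×10⁻³¹ ≈ 3.84×10⁴ m/s.

v ≈ 3.84×10⁴ m/s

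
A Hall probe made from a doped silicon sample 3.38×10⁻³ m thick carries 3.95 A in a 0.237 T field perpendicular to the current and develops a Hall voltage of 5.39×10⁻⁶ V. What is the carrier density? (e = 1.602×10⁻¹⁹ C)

n ≈ 3.21×10²⁶ m⁻³

From V_H = IB/(n e t), n = IB/(V_H e t).
n = (3.95)(0.237)/((5.39×10⁻⁶)(1.602×10⁻¹⁹)(3.38×10⁻³)) ≈ 3.21×10²⁶ m⁻³.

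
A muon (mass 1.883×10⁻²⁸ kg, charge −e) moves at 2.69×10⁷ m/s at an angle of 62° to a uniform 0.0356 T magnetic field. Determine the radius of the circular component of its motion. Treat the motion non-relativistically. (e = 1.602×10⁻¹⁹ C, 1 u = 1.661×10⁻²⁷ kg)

r ≈ 0.784 m

v⊥ = v sinθ = 2.69×10⁷·sin62° ≈ 2.375×10⁷ m/s.
r = m v⊥/(|q|B) = (1.883×10⁻²⁸)(2.375×10⁷)/((1.602×10⁻¹⁹)(0.0356)) ≈ 0.784 m.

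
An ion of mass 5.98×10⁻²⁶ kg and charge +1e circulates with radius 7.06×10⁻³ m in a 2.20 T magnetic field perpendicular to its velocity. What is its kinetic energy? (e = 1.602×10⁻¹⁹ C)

KE ≈ 323 eV

v = |q|Br/m, then KE = ½mv² = (qBr)²/(2m).
v = (1.602×10⁻¹⁹)(2.20)(7.06×10⁻³)/5.98×10⁻²⁶ ≈ 4.161×10⁴ m/s.
KE = ½(5.98×10⁻²⁶)(4.161×10⁴)² ≈ 5.18×10⁻¹⁷ J = 323 eV.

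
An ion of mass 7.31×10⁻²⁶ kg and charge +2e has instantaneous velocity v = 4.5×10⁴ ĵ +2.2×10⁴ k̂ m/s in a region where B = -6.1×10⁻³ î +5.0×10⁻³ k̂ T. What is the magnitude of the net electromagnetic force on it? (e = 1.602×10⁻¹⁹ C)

|F| ≈ 1.22×10⁻¹⁶ N

v×B = (225, -134, 274) N/C.
F = q v×B = (3.204×10⁻¹⁹ C)·(225, -134, 274) = (7.21×10⁻¹⁷, -4.30×10⁻¹⁷, 8.79×10⁻¹⁷) N.
|F| = 1.22×10⁻¹⁶ N.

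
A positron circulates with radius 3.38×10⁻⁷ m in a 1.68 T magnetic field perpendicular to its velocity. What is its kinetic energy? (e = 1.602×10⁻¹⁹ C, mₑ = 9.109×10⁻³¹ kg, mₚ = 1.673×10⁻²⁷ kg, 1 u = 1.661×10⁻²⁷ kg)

v = |q|Br/m, then KE = ½mv² = (qBr)²/(2m).
v = (1.602×10⁻¹⁹)(1.68)(3.38×10⁻⁷)/9.109×10⁻³¹ ≈ 9.987×10⁴ m/s.
KE = ½(9.109×10⁻³¹)(9.987×10⁴)² ≈ 4.54×10⁻²¹ J.

KE ≈ 4.54×10⁻²¹ J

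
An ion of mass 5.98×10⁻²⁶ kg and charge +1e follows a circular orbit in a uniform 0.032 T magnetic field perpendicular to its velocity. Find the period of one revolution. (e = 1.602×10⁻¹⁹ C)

T ≈ 7.3×10⁻⁵ s

The cyclotron period depends only on m, q, B: T = 2πm/(|q|B).
T = 2π(5.98×10⁻²⁶)/((1.602×10⁻¹⁹)(0.032)) ≈ 7.3×10⁻⁵ s.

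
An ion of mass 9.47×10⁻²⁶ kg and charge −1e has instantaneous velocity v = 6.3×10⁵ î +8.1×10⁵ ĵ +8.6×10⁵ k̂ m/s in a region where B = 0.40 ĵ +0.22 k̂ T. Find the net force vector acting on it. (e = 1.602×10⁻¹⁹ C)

v×B = (-1.66×10⁵, -1.39×10⁵, 2.52×10⁵) N/C.
F = q v×B = (−1.602×10⁻¹⁹ C)·(-1.66×10⁵, -1.39×10⁵, 2.52×10⁵) = (2.66×10⁻¹⁴, 2.22×10⁻¹⁴, -4.04×10⁻¹⁴) N.

F ≈ (2.66×10⁻¹⁴, 2.22×10⁻¹⁴, -4.04×10⁻¹⁴) N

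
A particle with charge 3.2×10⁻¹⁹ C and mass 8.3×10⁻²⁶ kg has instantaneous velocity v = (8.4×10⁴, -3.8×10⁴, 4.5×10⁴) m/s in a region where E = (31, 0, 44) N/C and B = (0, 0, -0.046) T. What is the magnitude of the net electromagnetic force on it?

v×B = (1750, 3860, 0) N/C.
E + v×B = (1780, 3860, 44.0) N/C.
F = q(E + v×B) = (3.2×10⁻¹⁹ C)·(1780, 3860, 44.0) = (5.69×10⁻¹⁶, 1.24×10⁻¹⁵, 1.41×10⁻¹⁷) N.
|F| = 1.36×10⁻¹⁵ N.

|F| ≈ 1.36×10⁻¹⁵ N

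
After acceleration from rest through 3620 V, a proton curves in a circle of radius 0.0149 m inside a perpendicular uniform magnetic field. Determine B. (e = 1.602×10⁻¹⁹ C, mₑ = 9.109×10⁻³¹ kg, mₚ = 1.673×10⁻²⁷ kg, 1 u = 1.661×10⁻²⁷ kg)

B ≈ 0.584 T

v = √(2|q|V/m) = √(2·1.602×10⁻¹⁹·3620/1.673×10⁻²⁷) ≈ 8.326×10⁵ m/s.
B = mv/(|q|r) = (1.673×10⁻²⁷)(8.326×10⁵)/((1.602×10⁻¹⁹)(0.0149)) ≈ 0.584 T.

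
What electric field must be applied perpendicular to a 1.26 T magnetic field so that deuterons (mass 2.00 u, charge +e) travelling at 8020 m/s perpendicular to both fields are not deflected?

E = 1.01×10⁴ V/m

For straight-line motion qE = qvB, so E = vB.
E = 8020 × 1.26 = 1.01×10⁴ V/m.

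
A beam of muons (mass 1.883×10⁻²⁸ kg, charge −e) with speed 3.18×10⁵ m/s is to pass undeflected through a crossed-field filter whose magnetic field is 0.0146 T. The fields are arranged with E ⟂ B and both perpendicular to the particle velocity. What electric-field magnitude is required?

For straight-line motion qE = qvB, so E = vB.
E = 3.18×10⁵ × 0.0146 = 4640 V/m.

E = 4640 V/m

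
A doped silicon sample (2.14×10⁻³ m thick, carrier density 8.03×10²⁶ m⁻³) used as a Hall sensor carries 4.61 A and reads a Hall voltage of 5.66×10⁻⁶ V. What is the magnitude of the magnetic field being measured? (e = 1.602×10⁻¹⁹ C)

From V_H = IB/(n e t), B = V_H n e t / I.
B = (5.66×10⁻⁶)(8.03×10²⁶)(1.602×10⁻¹⁹)(2.14×10⁻³)/4.61 ≈ 0.338 T.

B ≈ 0.338 T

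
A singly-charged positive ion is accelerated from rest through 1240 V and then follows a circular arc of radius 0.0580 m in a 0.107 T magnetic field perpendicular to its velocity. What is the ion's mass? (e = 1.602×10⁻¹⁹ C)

m ≈ 2.49×10⁻²⁷ kg

Combine |q|V = ½mv² and r = mv/(|q|B): eliminate v to get m = qB²r²/(2V).
m = (1.602×10⁻¹⁹)(0.107)²(0.0580)²/(2·1240) ≈ 2.49×10⁻²⁷ kg.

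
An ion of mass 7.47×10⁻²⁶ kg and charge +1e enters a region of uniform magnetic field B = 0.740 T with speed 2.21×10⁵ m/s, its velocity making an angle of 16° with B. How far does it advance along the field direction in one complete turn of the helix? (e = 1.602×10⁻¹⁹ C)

p ≈ 0.841 m

v∥ = v cosθ = 2.21×10⁵·cos16° ≈ 2.124×10⁵ m/s.
T = 2πm/(|q|B) = 2π(7.47×10⁻²⁶)/((1.602×10⁻¹⁹)(0.740)) ≈ 3.959×10⁻⁶ s.
pitch = v∥ T = (2.124×10⁵)(3.959×10⁻⁶) ≈ 0.841 m.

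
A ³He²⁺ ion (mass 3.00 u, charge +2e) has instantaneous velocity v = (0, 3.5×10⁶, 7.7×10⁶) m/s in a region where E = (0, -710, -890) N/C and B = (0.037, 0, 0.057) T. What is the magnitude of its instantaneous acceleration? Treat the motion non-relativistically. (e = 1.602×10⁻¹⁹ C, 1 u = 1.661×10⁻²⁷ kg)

|a| ≈ 2.38×10¹³ m/s²

v×B = (2.00×10⁵, 2.85×10⁵, -1.30×10⁵) N/C.
E + v×B = (2.00×10⁵, 2.84×10⁵, -1.30×10⁵) N/C.
F = q(E + v×B) = (3.204×10⁻¹⁹ C)·(2.00×10⁵, 2.84×10⁵, -1.30×10⁵) = (6.39×10⁻¹⁴, 9.11×10⁻¹⁴, -4.18×10⁻¹⁴) N.
|a| = |F|/m = 1.188×10⁻¹³/4.983×10⁻²⁷ ≈ 2.38×10¹³ m/s².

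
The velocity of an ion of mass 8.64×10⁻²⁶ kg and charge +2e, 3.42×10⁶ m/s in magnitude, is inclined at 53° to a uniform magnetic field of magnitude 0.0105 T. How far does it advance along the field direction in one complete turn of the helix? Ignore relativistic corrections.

v∥ = v cosθ = 3.42×10⁶·cos53° ≈ 2.058×10⁶ m/s.
T = 2πm/(|q|B) = 2π(8.64×10⁻²⁶)/((3.204×10⁻¹⁹)(0.0105)) ≈ 1.614×10⁻⁴ s.
pitch = v∥ T = (2.058×10⁶)(1.614×10⁻⁴) ≈ 332 m.

p ≈ 332 m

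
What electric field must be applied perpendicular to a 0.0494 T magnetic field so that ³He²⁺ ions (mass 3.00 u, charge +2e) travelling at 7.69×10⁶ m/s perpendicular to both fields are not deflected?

E = 3.80×10⁵ V/m

For straight-line motion qE = qvB, so E = vB.
E = 7.69×10⁶ × 0.0494 = 3.80×10⁵ V/m.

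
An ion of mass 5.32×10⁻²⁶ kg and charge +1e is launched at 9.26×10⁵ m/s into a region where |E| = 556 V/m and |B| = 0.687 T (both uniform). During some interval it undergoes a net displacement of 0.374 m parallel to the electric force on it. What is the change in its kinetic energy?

The magnetic force is always ⟂ v and does no work; only the electric force changes KE.
ΔKE = F_E · d = |q|E d = (1.602×10⁻¹⁹)(556)(0.374) ≈ 3.33×10⁻¹⁷ J.

ΔKE ≈ 3.33×10⁻¹⁷ J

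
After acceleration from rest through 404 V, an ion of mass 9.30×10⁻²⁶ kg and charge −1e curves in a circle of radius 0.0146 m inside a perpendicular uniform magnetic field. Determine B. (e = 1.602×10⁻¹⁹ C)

B ≈ 1.48 T

v = √(2|q|V/m) = √(2·1.602×10⁻¹⁹·404/9.30×10⁻²⁶) ≈ 3.731×10⁴ m/s.
B = mv/(|q|r) = (9.30×10⁻²⁶)(3.731×10⁴)/((1.602×10⁻¹⁹)(0.0146)) ≈ 1.48 T.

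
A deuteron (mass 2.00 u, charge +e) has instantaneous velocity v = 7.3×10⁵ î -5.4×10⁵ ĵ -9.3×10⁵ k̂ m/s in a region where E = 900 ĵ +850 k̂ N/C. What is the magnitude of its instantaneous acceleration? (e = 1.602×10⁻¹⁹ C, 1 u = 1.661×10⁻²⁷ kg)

Only an electric field acts, so F = qE = (1.602×10⁻¹⁹ C)·(0, 900, 850) = (0, 1.44×10⁻¹⁶, 1.36×10⁻¹⁶) N.
|a| = |F|/m = 1.983×10⁻¹⁶/3.322×10⁻²⁷ ≈ 5.97×10¹⁰ m/s².

|a| ≈ 5.97×10¹⁰ m/s²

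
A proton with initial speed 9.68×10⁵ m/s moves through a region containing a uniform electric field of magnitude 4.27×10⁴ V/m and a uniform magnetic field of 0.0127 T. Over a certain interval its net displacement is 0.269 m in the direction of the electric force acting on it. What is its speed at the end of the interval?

B does no work; ΔKE = |q|E d.
½mv_f² = ½mv₀² + |q|Ed = ½(1.673×10⁻²⁷)(9.68×10⁵)² + (1.602×10⁻¹⁹)(4.27×10⁴)(0.269) ≈ 7.838×10⁻¹⁶ J + 1.840×10⁻¹⁵ J ≈ 2.624×10⁻¹⁵ J.
v_f = √(2·2.624×10⁻¹⁵/1.673×10⁻²⁷) ≈ 1.77×10⁶ m/s.

v_f ≈ 1.77×10⁶ m/s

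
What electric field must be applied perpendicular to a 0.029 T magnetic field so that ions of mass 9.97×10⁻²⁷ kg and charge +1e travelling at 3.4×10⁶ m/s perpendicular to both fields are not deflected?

E = 9.9×10⁴ V/m

For straight-line motion qE = qvB, so E = vB.
E = 3.4×10⁶ × 0.029 = 9.9×10⁴ V/m.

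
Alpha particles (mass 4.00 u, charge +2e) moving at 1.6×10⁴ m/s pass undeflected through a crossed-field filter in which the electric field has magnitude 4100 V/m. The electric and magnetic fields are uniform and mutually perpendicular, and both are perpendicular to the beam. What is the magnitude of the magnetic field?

Balance of forces in the selector: qE = qvB ⇒ B = E/v.
B = 4100/1.6×10⁴ = 0.26 T.

B = 0.26 T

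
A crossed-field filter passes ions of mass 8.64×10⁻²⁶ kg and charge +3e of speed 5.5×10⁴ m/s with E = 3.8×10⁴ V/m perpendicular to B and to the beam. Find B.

B = 0.69 T

Balance of forces in the selector: qE = qvB ⇒ B = E/v.
B = 3.8×10⁴/5.5×10⁴ = 0.69 T.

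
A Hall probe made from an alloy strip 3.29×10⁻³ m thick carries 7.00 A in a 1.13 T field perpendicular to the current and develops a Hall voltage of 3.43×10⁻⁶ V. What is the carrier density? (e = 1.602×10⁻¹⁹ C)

n ≈ 4.38×10²⁷ m⁻³

From V_H = IB/(n e t), n = IB/(V_H e t).
n = (7.00)(1.13)/((3.43×10⁻⁶)(1.602×10⁻¹⁹)(3.29×10⁻³)) ≈ 4.38×10²⁷ m⁻³.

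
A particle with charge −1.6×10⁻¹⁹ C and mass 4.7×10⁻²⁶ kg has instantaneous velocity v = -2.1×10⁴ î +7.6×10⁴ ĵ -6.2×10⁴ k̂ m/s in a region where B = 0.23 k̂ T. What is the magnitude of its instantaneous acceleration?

|a| ≈ 6.17×10¹⁰ m/s²

v×B = (1.75×10⁴, 4830, 0) N/C.
F = q v×B = (−1.6×10⁻¹⁹ C)·(1.75×10⁴, 4830, 0) = (-2.80×10⁻¹⁵, -7.73×10⁻¹⁶, 0) N.
|a| = |F|/m = 2.902×10⁻¹⁵/4.7×10⁻²⁶ ≈ 6.17×10¹⁰ m/s².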